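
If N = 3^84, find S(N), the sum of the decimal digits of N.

162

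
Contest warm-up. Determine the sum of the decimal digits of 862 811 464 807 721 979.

90

8+6+2+8+1+1+4+6+4+8+0+7+7+2+1+9+7+9 = 90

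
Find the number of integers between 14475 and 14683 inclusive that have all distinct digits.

75

The integers in [14475, 14683] that have all distinct digits: 14502, 14503, 14506, 14507, 14508, 14509, …, 14682, 14683.
75 qualify.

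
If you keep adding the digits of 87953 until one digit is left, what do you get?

5

8+7+9+5+3 = 32
3+2 = 5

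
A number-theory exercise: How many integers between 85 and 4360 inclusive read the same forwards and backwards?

126

The integers in [85, 4360] that read the same forwards and backwards: 88, 99, 101, 111, 121, 131, …, 4224, 4334.
126 qualify.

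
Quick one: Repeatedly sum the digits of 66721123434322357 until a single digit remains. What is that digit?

7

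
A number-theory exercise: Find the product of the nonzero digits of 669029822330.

1679616

6×6×9×2×9×8×2×2×3×3 = 1679616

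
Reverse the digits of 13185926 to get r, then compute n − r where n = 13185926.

-49772205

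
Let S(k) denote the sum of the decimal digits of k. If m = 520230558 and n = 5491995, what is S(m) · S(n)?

S(520230558) = 5+2+0+2+3+0+5+5+8 = 30.
S(5491995) = 5+4+9+1+9+9+5 = 42.
30 · 42 = 1260.

1260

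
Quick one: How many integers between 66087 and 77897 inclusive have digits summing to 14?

The integers in [66087, 77897] that have digits summing to 14: 66101, 66110, 66200, 67001, 67010, 67100, …, 76100, 77000.
127 qualify.

127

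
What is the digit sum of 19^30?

19^30 = 230466617897195215045509519405933293401
Sum of its 39 digits: 163.

163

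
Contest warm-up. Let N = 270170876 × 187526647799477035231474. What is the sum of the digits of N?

128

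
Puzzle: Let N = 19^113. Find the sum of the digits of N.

19^113 = 3156144711224622406574156525268164145308490749124715514526554649598602104214132133822653018203811693521913344024650014278208913260696019390559059
Sum of its 145 digits: 559.

559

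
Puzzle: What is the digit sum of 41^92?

41^92 = 23774687556712560088110095788676770926115011256404683892542724455481372182049913048745419893560612777098368052090047516625892892725285187799083821281
Sum of its 149 digits: 682.

682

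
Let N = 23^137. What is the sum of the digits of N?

794

23^137 = 3603408796636394106131033457901401161620272319323062878168247797107107060878910273075521213259515593914935716349070812432167922354276365875665683863440450667848319819735572257352144159703
Sum of its 187 digits: 794.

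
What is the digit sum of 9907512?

33

9+9+0+7+5+1+2 = 33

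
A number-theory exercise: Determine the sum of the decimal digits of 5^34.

5^34 = 582076609134674072265625
Sum of its 24 digits: 103.

103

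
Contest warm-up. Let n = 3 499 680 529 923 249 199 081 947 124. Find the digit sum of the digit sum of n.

13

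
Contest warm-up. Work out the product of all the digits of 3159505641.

0

3×1×5×9×5×0×5×6×4×1 = 0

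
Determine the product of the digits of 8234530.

8×2×3×4×5×3×0 = 0

0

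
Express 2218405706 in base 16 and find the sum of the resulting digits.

56

2218405706 in base 16 is 843A2F4A.
Digit sum: 8+4+3+10+2+15+4+10 = 56.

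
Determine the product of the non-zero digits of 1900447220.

4032

1×9×4×4×7×2×2 = 4032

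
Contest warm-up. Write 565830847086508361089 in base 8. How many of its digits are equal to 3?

565830847086508361089 in base 8 is 75261727730313554742601.
The digit 3 appears 3 times.

3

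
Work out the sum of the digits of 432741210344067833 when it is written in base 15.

117

432741210344067833 in base 15 is EC5446E7A44DC08.
Digit sum: 14+12+5+4+4+6+14+7+10+4+4+13+12+0+8 = 117.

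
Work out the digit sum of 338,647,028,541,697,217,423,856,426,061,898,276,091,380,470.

202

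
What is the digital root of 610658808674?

6+1+0+6+5+8+8+0+8+6+7+4 = 59
5+9 = 14
1+4 = 5

5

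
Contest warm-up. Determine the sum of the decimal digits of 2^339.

467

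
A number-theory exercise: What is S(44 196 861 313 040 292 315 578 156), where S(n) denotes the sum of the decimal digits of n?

4+4+1+9+6+8+6+1+3+1+3+0+4+0+2+9+2+3+1+5+5+7+8+1+5+6 = 104

104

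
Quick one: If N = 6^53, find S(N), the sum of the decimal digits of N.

6^53 = 174588755932389037098918153698611839369216
Sum of its 42 digits: 216.

216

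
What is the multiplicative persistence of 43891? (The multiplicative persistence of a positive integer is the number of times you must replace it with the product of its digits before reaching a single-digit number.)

4

43891 → 864 → 192 → 18 → 8 (4 steps)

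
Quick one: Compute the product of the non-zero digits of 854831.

8×5×4×8×3×1 = 3840

3840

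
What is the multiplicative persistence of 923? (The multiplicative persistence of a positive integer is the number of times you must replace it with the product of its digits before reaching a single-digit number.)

923 → 54 → 20 → 0 (3 steps)

3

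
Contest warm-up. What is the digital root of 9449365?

4

9+4+4+9+3+6+5 = 40
4+0 = 4
(Equivalently, 9449365 mod 9 = 4.)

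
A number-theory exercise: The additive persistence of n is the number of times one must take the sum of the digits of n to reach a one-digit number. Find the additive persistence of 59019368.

59019368 → 41 → 5 (2 steps)

2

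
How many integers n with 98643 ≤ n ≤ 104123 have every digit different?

The integers in [98643, 104123] that have every digit different: 98643, 98645, 98647, 98650, 98651, 98652, …, 103986, 103987.
477 qualify.

477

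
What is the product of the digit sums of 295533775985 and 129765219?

S(295533775985) = 2+9+5+5+3+3+7+7+5+9+8+5 = 68.
S(129765219) = 1+2+9+7+6+5+2+1+9 = 42.
68 · 42 = 2856.

2856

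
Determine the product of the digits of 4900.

0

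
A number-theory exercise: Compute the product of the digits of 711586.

7×1×1×5×8×6 = 1680

1680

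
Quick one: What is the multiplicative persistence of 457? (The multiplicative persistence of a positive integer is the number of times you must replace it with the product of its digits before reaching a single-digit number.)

457 → 140 → 0 (2 steps)

2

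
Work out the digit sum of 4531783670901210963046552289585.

134

4+5+3+1+7+8+3+6+7+0+9+0+1+2+1+0+9+6+3+0+4+6+5+5+2+2+8+9+5+8+5 = 134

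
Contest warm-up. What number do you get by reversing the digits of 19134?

43191

Reversing 19134 gives 43191.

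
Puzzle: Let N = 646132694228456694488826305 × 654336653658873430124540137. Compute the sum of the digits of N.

254

646132694228456694488826305 × 654336653658873430124540137 = 422788304961040435389176070475763355279781722993903785
Sum of its 54 digits: 254.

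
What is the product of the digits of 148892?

4608

1×4×8×8×9×2 = 4608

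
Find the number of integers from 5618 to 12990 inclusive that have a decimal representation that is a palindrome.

The integers in [5618, 12990] that have a decimal representation that is a palindrome: 5665, 5775, 5885, 5995, 6006, 6116, …, 12821, 12921.
74 qualify.

74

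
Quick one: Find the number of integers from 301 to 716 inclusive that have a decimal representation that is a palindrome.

The integers in [301, 716] that have a decimal representation that is a palindrome: 303, 313, 323, 333, 343, 353, …, 696, 707.
41 qualify.

41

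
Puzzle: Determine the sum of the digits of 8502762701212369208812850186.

110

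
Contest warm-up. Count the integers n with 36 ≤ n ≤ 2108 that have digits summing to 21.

64

The integers in [36, 2108] that have digits summing to 21: 399, 489, 498, 579, 588, 597, …, 1983, 1992.
64 qualify.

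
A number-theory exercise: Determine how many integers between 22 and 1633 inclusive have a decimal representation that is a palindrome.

The integers in [22, 1633] that have a decimal representation that is a palindrome: 22, 33, 44, 55, 66, 77, …, 1441, 1551.
104 qualify.

104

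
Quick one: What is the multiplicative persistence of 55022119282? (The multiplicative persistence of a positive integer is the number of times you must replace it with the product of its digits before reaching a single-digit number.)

55022119282 → 0 (1 step)

1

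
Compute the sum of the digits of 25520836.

2+5+5+2+0+8+3+6 = 31

31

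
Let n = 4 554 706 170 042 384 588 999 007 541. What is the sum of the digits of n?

4+5+5+4+7+0+6+1+7+0+0+4+2+3+8+4+5+8+8+9+9+9+0+0+7+5+4+1 = 125

125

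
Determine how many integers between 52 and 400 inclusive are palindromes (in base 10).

The integers in [52, 400] that are palindromes (in base 10): 55, 66, 77, 88, 99, 101, …, 383, 393.
35 qualify.

35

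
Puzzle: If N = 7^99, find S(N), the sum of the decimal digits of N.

370

7^99 = 462068072803536855906378252728602401551029028414946485847699333055955922805275437143
Sum of its 84 digits: 370.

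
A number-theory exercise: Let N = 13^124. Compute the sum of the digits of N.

13^124 = 1345785008248555291813612587294448191034631010317827725696082236505875541342845668063255914848500389721199686502589590466956188959147029361
Sum of its 139 digits: 634.

634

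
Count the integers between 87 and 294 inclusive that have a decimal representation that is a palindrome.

The integers in [87, 294] that have a decimal representation that is a palindrome: 88, 99, 101, 111, 121, 131, …, 282, 292.
22 qualify.

22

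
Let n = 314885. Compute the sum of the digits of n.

3+1+4+8+8+5 = 29

29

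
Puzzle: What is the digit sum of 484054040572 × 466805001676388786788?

145

484054040572 × 466805001676388786788 = 225958847220675225814324409562736
Sum of its 33 digits: 145.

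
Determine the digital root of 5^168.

1

The digital root of n equals n mod 9 (or 9 when 9 | n), so we need 5^168 mod 9.
5^168 ≡ 1 (mod 9), so the digital root is 1.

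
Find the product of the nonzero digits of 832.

48

8×3×2 = 48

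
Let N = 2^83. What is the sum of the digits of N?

2^83 = 9671406556917033397649408
Sum of its 25 digits: 122.

122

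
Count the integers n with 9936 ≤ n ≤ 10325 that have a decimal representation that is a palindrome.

5

The integers in [9936, 10325] that have a decimal representation that is a palindrome: 9999, 10001, 10101, 10201, 10301.
5 qualify.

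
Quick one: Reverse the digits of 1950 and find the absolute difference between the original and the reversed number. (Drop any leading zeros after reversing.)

Reverse of 1950 is 591.
|1950 − 591| = 1359

1359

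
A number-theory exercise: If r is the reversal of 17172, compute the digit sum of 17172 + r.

18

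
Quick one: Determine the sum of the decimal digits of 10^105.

1

10^105 = 1000000000000000000000000000000000000000000000000000000000000000000000000000000000000000000000000000000000
Sum of its 106 digits: 1.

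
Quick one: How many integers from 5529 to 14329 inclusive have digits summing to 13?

394

The integers in [5529, 14329] that have digits summing to 13: 5530, 5602, 5611, 5620, 5701, 5710, …, 14314, 14323.
394 qualify.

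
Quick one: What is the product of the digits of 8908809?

0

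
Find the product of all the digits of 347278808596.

3×4×7×2×7×8×8×0×8×5×9×6 = 0

0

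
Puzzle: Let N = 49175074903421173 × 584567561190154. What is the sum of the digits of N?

49175074903421173 × 584567561190154 = 28746153607636062849554202730642
Sum of its 32 digits: 133.

133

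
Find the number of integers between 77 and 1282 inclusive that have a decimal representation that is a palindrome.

The integers in [77, 1282] that have a decimal representation that is a palindrome: 77, 88, 99, 101, 111, 121, …, 1111, 1221.
96 qualify.

96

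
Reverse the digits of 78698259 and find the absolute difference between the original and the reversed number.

16591428

Reverse of 78698259 is 95289687.
|78698259 − 95289687| = 16591428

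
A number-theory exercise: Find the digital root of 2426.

5

2+4+2+6 = 14
1+4 = 5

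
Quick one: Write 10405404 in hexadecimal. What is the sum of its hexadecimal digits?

54

10405404 in base 16 is 9EC61C.
Digit sum: 9+14+12+6+1+12 = 54.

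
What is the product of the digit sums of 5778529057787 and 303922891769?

S(5778529057787) = 5+7+7+8+5+2+9+0+5+7+7+8+7 = 77.
S(303922891769) = 3+0+3+9+2+2+8+9+1+7+6+9 = 59.
77 · 59 = 4543.

4543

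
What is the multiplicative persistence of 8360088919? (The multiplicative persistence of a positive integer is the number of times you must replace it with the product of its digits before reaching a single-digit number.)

1

8360088919 → 0 (1 step)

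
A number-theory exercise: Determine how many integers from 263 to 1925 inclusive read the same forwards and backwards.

82

The integers in [263, 1925] that read the same forwards and backwards: 272, 282, 292, 303, 313, 323, …, 1771, 1881.
82 qualify.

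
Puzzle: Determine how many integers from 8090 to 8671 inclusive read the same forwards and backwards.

The integers in [8090, 8671] that read the same forwards and backwards: 8118, 8228, 8338, 8448, 8558, 8668.
6 qualify.

6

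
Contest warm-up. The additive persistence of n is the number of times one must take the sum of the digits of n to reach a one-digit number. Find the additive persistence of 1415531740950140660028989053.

1415531740950140660028989053 → 106 → 7 (2 steps)

2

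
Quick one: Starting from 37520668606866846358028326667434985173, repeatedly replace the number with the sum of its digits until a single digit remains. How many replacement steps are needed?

37520668606866846358028326667434985173 → 187 → 16 → 7 (3 steps)

3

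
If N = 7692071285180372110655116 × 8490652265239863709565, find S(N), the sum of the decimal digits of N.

197

7692071285180372110655116 × 8490652265239863709565 = 65310702481903236147578472363826544786105384540
Sum of its 47 digits: 197.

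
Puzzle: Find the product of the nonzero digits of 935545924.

972000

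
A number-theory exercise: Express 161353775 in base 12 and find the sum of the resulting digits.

161353775 in base 12 is 4605403B.
Digit sum: 4+6+0+5+4+0+3+11 = 33.

33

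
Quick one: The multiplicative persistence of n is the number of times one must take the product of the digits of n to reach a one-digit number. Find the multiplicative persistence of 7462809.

7462809 → 0 (1 step)

1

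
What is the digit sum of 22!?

22! = 1124000727777607680000
Sum of its 22 digits: 72.

72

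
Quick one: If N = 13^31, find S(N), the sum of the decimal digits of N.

184

13^31 = 34059943367449284484947168626829637
Sum of its 35 digits: 184.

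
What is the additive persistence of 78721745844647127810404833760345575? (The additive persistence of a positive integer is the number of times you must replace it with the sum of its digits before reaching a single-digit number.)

3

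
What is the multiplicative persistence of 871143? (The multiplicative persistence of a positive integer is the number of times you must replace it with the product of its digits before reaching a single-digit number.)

871143 → 672 → 84 → 32 → 6 (4 steps)

4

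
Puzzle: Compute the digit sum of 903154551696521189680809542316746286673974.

9+0+3+1+5+4+5+5+1+6+9+6+5+2+1+1+8+9+6+8+0+8+0+9+5+4+2+3+1+6+7+4+6+2+8+6+6+7+3+9+7+4 = 201

201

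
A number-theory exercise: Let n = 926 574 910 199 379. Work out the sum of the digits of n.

9+2+6+5+7+4+9+1+0+1+9+9+3+7+9 = 81

81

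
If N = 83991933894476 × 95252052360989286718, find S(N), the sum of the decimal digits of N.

149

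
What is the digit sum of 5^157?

509

5^157 = 54738221262688166832958186847262348878135232104551397334260479839444964167416429745571804232895374298095703125
Sum of its 110 digits: 509.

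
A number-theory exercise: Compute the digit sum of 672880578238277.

6+7+2+8+8+0+5+7+8+2+3+8+2+7+7 = 80

80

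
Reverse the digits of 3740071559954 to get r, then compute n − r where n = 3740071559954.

Reverse of 3740071559954 is 4599551700473.
3740071559954 − 4599551700473 = -859480140519

-859480140519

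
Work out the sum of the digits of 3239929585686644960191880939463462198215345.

3+2+3+9+9+2+9+5+8+5+6+8+6+6+4+4+9+6+0+1+9+1+8+8+0+9+3+9+4+6+3+4+6+2+1+9+8+2+1+5+3+4+5 = 215

215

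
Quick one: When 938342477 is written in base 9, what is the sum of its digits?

938342477 in base 9 is 2371581802.
Digit sum: 2+3+7+1+5+8+1+8+0+2 = 37.

37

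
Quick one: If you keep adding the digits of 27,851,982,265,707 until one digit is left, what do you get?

2+7+8+5+1+9+8+2+2+6+5+7+0+7 = 69
6+9 = 15
1+5 = 6

6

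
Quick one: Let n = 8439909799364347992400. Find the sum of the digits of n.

118

8+4+3+9+9+0+9+7+9+9+3+6+4+3+4+7+9+9+2+4+0+0 = 118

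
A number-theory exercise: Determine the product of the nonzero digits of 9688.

3456

9×6×8×8 = 3456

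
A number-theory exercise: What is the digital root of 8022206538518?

8+0+2+2+2+0+6+5+3+8+5+1+8 = 50
5+0 = 5
(Equivalently, 8022206538518 mod 9 = 5.)

5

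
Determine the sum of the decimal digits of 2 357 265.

2+3+5+7+2+6+5 = 30

30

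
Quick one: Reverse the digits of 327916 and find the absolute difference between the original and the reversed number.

Reverse of 327916 is 619723.
|327916 − 619723| = 291807

291807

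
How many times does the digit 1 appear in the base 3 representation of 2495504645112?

8

2495504645112 in base 3 is 22211120100000020212121010.
The digit 1 appears 8 times.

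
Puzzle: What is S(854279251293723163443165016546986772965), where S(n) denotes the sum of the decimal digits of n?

8+5+4+2+7+9+2+5+1+2+9+3+7+2+3+1+6+3+4+4+3+1+6+5+0+1+6+5+4+6+9+8+6+7+7+2+9+6+5 = 183

183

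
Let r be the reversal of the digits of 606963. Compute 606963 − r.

237357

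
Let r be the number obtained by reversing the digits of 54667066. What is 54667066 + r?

120743711

Reverse of 54667066 is 66076645.
54667066 + 66076645 = 120743711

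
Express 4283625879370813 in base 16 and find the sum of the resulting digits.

133

4283625879370813 in base 16 is F37EF5EE3FC3D.
Digit sum: 15+3+7+14+15+5+14+14+3+15+12+3+13 = 133.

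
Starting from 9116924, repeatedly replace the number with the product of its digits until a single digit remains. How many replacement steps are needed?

9116924 → 3888 → 1536 → 90 → 0 (4 steps)

4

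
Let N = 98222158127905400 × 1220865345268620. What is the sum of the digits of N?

147

98222158127905400 × 1220865345268620 = 119916028995854216414680948548000
Sum of its 33 digits: 147.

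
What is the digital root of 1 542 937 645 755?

1+5+4+2+9+3+7+6+4+5+7+5+5 = 63
6+3 = 9

9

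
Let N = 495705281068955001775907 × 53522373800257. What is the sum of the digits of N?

495705281068955001775907 × 53522373800257 = 26531323348134069437664479723493008099
Sum of its 38 digits: 167.

167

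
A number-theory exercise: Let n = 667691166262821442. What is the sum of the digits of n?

79

6+6+7+6+9+1+1+6+6+2+6+2+8+2+1+4+4+2 = 79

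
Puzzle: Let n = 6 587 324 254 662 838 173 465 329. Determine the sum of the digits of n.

6+5+8+7+3+2+4+2+5+4+6+6+2+8+3+8+1+7+3+4+6+5+3+2+9 = 119

119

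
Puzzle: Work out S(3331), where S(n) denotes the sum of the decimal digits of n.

3+3+3+1 = 10

10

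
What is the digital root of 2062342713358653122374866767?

2

2+0+6+2+3+4+2+7+1+3+3+5+8+6+5+3+1+2+2+3+7+4+8+6+6+7+6+7 = 119
1+1+9 = 11
1+1 = 2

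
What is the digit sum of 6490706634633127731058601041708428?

132

6+4+9+0+7+0+6+6+3+4+6+3+3+1+2+7+7+3+1+0+5+8+6+0+1+0+4+1+7+0+8+4+2+8 = 132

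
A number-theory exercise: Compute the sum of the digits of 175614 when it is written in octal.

175614 in base 8 is 526776.
Digit sum: 5+2+6+7+7+6 = 33.

33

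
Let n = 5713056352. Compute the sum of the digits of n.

37

5+7+1+3+0+5+6+3+5+2 = 37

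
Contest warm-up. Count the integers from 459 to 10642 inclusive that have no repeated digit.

The integers in [459, 10642] that have no repeated digit: 459, 460, 461, 462, 463, 465, …, 10639, 10642.
5110 qualify.

5110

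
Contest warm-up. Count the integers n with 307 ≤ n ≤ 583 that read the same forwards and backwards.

The integers in [307, 583] that read the same forwards and backwards: 313, 323, 333, 343, 353, 363, …, 565, 575.
27 qualify.

27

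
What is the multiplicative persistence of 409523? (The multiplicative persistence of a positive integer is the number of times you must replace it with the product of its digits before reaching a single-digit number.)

1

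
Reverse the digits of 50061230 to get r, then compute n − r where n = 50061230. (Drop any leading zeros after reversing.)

46845225

Reverse of 50061230 is 3216005.
50061230 − 3216005 = 46845225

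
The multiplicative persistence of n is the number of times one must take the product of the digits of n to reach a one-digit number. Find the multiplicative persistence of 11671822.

4

11671822 → 1344 → 48 → 32 → 6 (4 steps)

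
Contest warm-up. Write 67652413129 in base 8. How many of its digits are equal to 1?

3

67652413129 in base 8 is 770031363311.
The digit 1 appears 3 times.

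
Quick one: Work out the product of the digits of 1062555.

0

1×0×6×2×5×5×5 = 0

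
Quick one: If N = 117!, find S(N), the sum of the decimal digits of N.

117! = 3969937160808720895401959629498630647790406360168322301129748464310422041758630649341780708631240196854767624444057168110272995649603642560353748940315749184568295424000000000000000000000000000
Sum of its 193 digits: 738.

738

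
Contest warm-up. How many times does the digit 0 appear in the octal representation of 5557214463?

1

5557214463 in base 8 is 51317056377.
The digit 0 appears 1 time.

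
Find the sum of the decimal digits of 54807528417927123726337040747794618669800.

5+4+8+0+7+5+2+8+4+1+7+9+2+7+1+2+3+7+2+6+3+3+7+0+4+0+7+4+7+7+9+4+6+1+8+6+6+9+8+0+0 = 189

189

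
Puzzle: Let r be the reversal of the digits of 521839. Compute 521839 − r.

-416286

Reverse of 521839 is 938125.
521839 − 938125 = -416286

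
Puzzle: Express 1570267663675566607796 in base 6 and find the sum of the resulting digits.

1570267663675566607796 in base 6 is 1311220540103323315051002152.
Digit sum: 1+3+1+1+2+2+0+5+4+0+1+0+3+3+2+3+3+1+5+0+5+1+0+0+2+1+5+2 = 56.

56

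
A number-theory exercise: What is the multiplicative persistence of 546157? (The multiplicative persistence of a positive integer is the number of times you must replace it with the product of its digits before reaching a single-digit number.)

2

546157 → 4200 → 0 (2 steps)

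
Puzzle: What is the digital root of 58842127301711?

5+8+8+4+2+1+2+7+3+0+1+7+1+1 = 50
5+0 = 5

5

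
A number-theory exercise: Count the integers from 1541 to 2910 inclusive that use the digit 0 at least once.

344

The integers in [1541, 2910] that use the digit 0 at least once: 1550, 1560, 1570, 1580, 1590, 1600, …, 2909, 2910.
344 qualify.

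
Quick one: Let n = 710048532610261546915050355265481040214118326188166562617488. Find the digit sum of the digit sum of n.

13

First digit sum: 229.
2+2+9 = 13.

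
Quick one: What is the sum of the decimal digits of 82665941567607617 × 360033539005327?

173

82665941567607617 × 360033539005327 = 29762511497793339582597208775759
Sum of its 32 digits: 173.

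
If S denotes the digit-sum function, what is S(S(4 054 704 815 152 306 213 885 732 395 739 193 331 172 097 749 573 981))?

13

First digit sum: 229.
2+2+9 = 13.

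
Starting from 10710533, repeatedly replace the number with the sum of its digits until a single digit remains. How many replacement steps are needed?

2

10710533 → 20 → 2 (2 steps)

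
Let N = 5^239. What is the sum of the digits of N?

5^239 = 113195988485333904593863991136097397258531639976739227369782686124193766482410563934244143149511976243174405491210972870698534160915915691703048651106655597686767578125
Sum of its 168 digits: 794.

794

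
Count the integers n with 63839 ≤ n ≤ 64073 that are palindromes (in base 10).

The integers in [63839, 64073] that are palindromes (in base 10): 63936, 64046.
2 qualify.

2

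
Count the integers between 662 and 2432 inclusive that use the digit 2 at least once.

The integers in [662, 2432] that use the digit 2 at least once: 662, 672, 682, 692, 702, 712, …, 2431, 2432.
765 qualify.

765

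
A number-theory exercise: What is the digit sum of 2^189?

2^189 = 784637716923335095479473677900958302012794430558004314112
Sum of its 57 digits: 242.

242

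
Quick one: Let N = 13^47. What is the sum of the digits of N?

241

13^47 = 22664052024539238871968220999332552715703774239747717
Sum of its 53 digits: 241.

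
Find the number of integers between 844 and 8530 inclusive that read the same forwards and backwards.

91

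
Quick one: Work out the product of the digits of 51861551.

6000

5×1×8×6×1×5×5×1 = 6000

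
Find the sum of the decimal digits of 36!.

36! = 371993326789901217467999448150835200000000
Sum of its 42 digits: 171.

171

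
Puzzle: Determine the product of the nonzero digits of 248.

2×4×8 = 64

64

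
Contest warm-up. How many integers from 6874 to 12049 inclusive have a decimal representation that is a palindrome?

The integers in [6874, 12049] that have a decimal representation that is a palindrome: 6886, 6996, 7007, 7117, 7227, 7337, …, 11911, 12021.
53 qualify.

53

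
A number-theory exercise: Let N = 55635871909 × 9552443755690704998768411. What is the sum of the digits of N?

55635871909 × 9552443755690704998768411 = 531458537209534953133385317151466599
Sum of its 36 digits: 161.

161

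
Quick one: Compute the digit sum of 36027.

3+6+0+2+7 = 18

18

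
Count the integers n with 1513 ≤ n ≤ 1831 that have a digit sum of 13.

The integers in [1513, 1831] that have a digit sum of 13: 1516, 1525, 1534, 1543, 1552, 1561, …, 1822, 1831.
24 qualify.

24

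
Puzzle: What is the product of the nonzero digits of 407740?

4×7×7×4 = 784

784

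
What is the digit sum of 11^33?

11^33 = 23225154419887808141001767796309131
Sum of its 35 digits: 143.

143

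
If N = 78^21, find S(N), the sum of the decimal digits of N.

180

78^21 = 5419842379272481013942901762760038678528
Sum of its 40 digits: 180.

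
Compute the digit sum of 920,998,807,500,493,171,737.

9+2+0+9+9+8+8+0+7+5+0+0+4+9+3+1+7+1+7+3+7 = 99

99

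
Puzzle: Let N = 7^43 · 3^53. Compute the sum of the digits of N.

7^43 · 3^53 = 42329410542460337483816054343803509952680563150439087893811989
Sum of its 62 digits: 270.

270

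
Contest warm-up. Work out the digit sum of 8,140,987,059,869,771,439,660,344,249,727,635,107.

181

8+1+4+0+9+8+7+0+5+9+8+6+9+7+7+1+4+3+9+6+6+0+3+4+4+2+4+9+7+2+7+6+3+5+1+0+7 = 181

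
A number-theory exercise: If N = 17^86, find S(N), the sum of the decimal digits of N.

460

17^86 = 6585780298034564387330191111341883158675687451132939289318069116379730073913275122082286093482320162819169
Sum of its 106 digits: 460.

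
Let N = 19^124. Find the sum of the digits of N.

703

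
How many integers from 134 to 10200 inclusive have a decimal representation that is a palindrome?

178

The integers in [134, 10200] that have a decimal representation that is a palindrome: 141, 151, 161, 171, 181, 191, …, 10001, 10101.
178 qualify.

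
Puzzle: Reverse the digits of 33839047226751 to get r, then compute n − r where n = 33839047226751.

18076773132918

Reverse of 33839047226751 is 15762274093833.
33839047226751 − 15762274093833 = 18076773132918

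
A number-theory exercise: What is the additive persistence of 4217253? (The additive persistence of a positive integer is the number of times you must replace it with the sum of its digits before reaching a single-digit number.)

2

4217253 → 24 → 6 (2 steps)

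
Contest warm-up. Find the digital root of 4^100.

The digital root of n equals n mod 9 (or 9 when 9 | n), so we need 4^100 mod 9.
4^100 ≡ 4 (mod 9), so the digital root is 4.

4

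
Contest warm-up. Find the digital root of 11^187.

2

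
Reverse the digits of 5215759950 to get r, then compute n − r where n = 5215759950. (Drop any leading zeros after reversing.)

4616184825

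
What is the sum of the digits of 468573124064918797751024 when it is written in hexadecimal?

119

468573124064918797751024 in base 16 is 63396663623B8D5B12F0.
Digit sum: 6+3+3+9+6+6+6+3+6+2+3+11+8+13+5+11+1+2+15+0 = 119.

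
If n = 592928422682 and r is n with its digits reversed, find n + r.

879153251977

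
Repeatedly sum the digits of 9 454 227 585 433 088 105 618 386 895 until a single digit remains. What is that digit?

9+4+5+4+2+2+7+5+8+5+4+3+3+0+8+8+1+0+5+6+1+8+3+8+6+8+9+5 = 137
1+3+7 = 11
1+1 = 2
(Equivalently, 9 454 227 585 433 088 105 618 386 895 mod 9 = 2.)

2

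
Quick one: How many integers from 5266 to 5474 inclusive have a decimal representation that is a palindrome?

2

The integers in [5266, 5474] that have a decimal representation that is a palindrome: 5335, 5445.
2 qualify.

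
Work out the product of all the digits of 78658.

7×8×6×5×8 = 13440

13440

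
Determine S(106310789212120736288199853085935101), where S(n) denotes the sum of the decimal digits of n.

1+0+6+3+1+0+7+8+9+2+1+2+1+2+0+7+3+6+2+8+8+1+9+9+8+5+3+0+8+5+9+3+5+1+0+1 = 144

144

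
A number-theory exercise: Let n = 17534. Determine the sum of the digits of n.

1+7+5+3+4 = 20

20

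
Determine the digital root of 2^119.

The digital root of n equals n mod 9 (or 9 when 9 | n), so we need 2^119 mod 9.
2^119 ≡ 5 (mod 9), so the digital root is 5.

5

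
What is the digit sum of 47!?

47! = 258623241511168180642964355153611979969197632389120000000000
Sum of its 60 digits: 225.

225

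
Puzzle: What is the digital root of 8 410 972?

8+4+1+0+9+7+2 = 31
3+1 = 4

4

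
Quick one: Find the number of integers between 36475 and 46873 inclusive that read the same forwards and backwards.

The integers in [36475, 46873] that read the same forwards and backwards: 36563, 36663, 36763, 36863, 36963, 37073, …, 46764, 46864.
104 qualify.

104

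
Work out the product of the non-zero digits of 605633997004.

6×5×6×3×3×9×9×7×4 = 3674160

3674160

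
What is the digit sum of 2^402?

2^402 = 10328999512347634358623676688012047497318823171316894051322637426162590488067364778518581413120551325743612687890989973504
Sum of its 122 digits: 550.

550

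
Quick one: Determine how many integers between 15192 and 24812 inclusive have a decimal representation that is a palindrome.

The integers in [15192, 24812] that have a decimal representation that is a palindrome: 15251, 15351, 15451, 15551, 15651, 15751, …, 24642, 24742.
96 qualify.

96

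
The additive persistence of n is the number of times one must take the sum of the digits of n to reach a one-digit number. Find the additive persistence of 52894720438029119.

3

52894720438029119 → 74 → 11 → 2 (3 steps)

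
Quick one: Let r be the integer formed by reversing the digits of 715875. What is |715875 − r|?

Reverse of 715875 is 578517.
|715875 − 578517| = 137358

137358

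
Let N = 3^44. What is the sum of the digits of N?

90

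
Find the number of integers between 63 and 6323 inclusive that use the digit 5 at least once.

2399

The integers in [63, 6323] that use the digit 5 at least once: 65, 75, 85, 95, 105, 115, …, 6305, 6315.
2399 qualify.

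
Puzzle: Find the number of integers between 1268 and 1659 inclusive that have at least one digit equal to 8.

76

The integers in [1268, 1659] that have at least one digit equal to 8: 1268, 1278, 1280, 1281, 1282, 1283, …, 1648, 1658.
76 qualify.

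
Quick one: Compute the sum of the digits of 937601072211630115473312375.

9+3+7+6+0+1+0+7+2+2+1+1+6+3+0+1+1+5+4+7+3+3+1+2+3+7+5 = 90

90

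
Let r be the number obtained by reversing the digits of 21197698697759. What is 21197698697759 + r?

Reverse of 21197698697759 is 95779689679112.
21197698697759 + 95779689679112 = 116977388376871

116977388376871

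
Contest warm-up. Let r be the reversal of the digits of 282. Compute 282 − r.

0

Reverse of 282 is 282.
282 − 282 = 0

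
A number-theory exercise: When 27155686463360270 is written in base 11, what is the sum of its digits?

27155686463360270 in base 11 is 6556702A55310212.
Digit sum: 6+5+5+6+7+0+2+10+5+5+3+1+0+2+1+2 = 60.

60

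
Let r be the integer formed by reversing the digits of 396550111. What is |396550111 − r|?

285494418

Reverse of 396550111 is 111055693.
|396550111 − 111055693| = 285494418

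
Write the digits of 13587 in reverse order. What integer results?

Reversing 13587 gives 78531.

78531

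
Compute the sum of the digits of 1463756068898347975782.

123

1+4+6+3+7+5+6+0+6+8+8+9+8+3+4+7+9+7+5+7+8+2 = 123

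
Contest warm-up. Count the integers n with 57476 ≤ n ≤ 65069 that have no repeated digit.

2514

The integers in [57476, 65069] that have no repeated digit: 57480, 57481, 57482, 57483, 57486, 57489, …, 65048, 65049.
2514 qualify.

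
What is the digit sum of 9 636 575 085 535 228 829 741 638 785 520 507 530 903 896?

209

9+6+3+6+5+7+5+0+8+5+5+3+5+2+2+8+8+2+9+7+4+1+6+3+8+7+8+5+5+2+0+5+0+7+5+3+0+9+0+3+8+9+6 = 209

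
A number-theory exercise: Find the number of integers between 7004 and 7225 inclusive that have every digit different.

The integers in [7004, 7225] that have every digit different: 7012, 7013, 7014, 7015, 7016, 7018, …, 7218, 7219.
126 qualify.

126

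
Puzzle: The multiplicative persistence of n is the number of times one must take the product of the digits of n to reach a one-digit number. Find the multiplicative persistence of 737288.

6

737288 → 18816 → 384 → 96 → 54 → 20 → 0 (6 steps)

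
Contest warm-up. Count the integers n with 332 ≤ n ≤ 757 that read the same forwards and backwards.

The integers in [332, 757] that read the same forwards and backwards: 333, 343, 353, 363, 373, 383, …, 747, 757.
43 qualify.

43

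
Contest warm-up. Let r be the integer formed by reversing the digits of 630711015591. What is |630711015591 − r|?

435200898555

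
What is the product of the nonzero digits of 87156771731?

8×7×1×5×6×7×7×1×7×3×1 = 1728720

1728720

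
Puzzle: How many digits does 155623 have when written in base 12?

155623 in base 12 is 76087, which has 5 digits.

5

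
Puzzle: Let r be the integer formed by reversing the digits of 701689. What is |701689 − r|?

284418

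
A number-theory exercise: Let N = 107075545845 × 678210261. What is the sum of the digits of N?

107075545845 × 678210261 = 72619733894254915545
Sum of its 20 digits: 99.

99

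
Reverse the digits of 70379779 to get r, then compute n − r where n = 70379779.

-27417528

Reverse of 70379779 is 97797307.
70379779 − 97797307 = -27417528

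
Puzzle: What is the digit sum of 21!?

63

21! = 51090942171709440000
Sum of its 20 digits: 63.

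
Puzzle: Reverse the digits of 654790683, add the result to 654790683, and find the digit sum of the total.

42

Reversal of 654790683 is 386097456; 654790683 + 386097456 = 1040888139.
Digit sum of 1040888139: 1+0+4+0+8+8+8+1+3+9 = 42.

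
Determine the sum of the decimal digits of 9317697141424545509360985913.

130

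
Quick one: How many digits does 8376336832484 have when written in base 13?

8376336832484 in base 13 is 489B6795BB1A, which has 12 digits.

12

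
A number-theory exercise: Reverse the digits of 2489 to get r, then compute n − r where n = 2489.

-7353

Reverse of 2489 is 9842.
2489 − 9842 = -7353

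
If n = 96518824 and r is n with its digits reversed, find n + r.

139400393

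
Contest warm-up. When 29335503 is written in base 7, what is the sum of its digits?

21

29335503 in base 7 is 504230151.
Digit sum: 5+0+4+2+3+0+1+5+1 = 21.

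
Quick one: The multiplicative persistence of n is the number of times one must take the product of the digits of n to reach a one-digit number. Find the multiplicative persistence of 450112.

450112 → 0 (1 step)

1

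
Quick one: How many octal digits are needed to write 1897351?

7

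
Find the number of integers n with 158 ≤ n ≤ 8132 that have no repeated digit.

The integers in [158, 8132] that have no repeated digit: 158, 159, 160, 162, 163, 164, …, 8130, 8132.
4210 qualify.

4210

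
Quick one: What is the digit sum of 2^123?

2^123 = 10633823966279326983230456482242756608
Sum of its 38 digits: 170.

170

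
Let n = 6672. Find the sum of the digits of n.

21

6+6+7+2 = 21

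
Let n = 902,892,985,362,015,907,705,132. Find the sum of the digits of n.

9+0+2+8+9+2+9+8+5+3+6+2+0+1+5+9+0+7+7+0+5+1+3+2 = 103

103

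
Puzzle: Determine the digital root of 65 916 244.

6+5+9+1+6+2+4+4 = 37
3+7 = 10
1+0 = 1
(Equivalently, 65 916 244 mod 9 = 1.)

1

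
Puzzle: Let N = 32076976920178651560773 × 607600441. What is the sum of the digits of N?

134

32076976920178651560773 × 607600441 = 19489985322647370487111013100893
Sum of its 32 digits: 134.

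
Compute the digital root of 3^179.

9

The digital root of n equals n mod 9 (or 9 when 9 | n), so we need 3^179 mod 9.
3^179 ≡ 0 (mod 9), so the digital root is 9.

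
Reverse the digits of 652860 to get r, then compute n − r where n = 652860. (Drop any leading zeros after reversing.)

584604

Reverse of 652860 is 68256.
652860 − 68256 = 584604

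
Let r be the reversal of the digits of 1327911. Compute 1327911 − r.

Reverse of 1327911 is 1197231.
1327911 − 1197231 = 130680

130680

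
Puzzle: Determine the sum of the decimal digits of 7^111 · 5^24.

523

7^111 · 5^24 = 381208473568339995812698278651067480278379955254749304751377607221820290752935583794539326831281185150146484375
Sum of its 111 digits: 523.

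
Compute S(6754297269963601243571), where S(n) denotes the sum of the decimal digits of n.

104

6+7+5+4+2+9+7+2+6+9+9+6+3+6+0+1+2+4+3+5+7+1 = 104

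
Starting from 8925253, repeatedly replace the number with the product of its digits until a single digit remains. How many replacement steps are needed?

8925253 → 21600 → 0 (2 steps)

2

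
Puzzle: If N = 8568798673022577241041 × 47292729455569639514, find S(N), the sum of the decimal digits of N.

186

8568798673022577241041 × 47292729455569639514 = 405241877402500878879056761373269056094074
Sum of its 42 digits: 186.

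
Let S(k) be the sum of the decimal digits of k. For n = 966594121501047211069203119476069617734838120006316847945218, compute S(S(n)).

First digit sum: 241.
2+4+1 = 7.

7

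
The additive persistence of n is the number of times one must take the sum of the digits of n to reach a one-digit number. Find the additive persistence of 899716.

899716 → 40 → 4 (2 steps)

2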